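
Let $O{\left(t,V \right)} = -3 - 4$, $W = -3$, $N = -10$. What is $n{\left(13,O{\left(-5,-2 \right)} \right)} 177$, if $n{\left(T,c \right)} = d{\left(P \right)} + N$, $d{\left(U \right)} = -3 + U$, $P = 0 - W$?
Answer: $-1770$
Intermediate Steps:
$P = 3$ ($P = 0 - -3 = 0 + 3 = 3$)
$O{\left(t,V \right)} = -7$ ($O{\left(t,V \right)} = -3 - 4 = -7$)
$n{\left(T,c \right)} = -10$ ($n{\left(T,c \right)} = \left(-3 + 3\right) - 10 = 0 - 10 = -10$)
$n{\left(13,O{\left(-5,-2 \right)} \right)} 177 = \left(-10\right) 177 = -1770$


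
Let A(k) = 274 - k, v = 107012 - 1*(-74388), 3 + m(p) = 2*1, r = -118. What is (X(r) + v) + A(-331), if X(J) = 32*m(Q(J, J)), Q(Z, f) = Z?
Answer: 181973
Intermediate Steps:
m(p) = -1 (m(p) = -3 + 2*1 = -3 + 2 = -1)
X(J) = -32 (X(J) = 32*(-1) = -32)
v = 181400 (v = 107012 + 74388 = 181400)
(X(r) + v) + A(-331) = (-32 + 181400) + (274 - 1*(-331)) = 181368 + (274 + 331) = 181368 + 605 = 181973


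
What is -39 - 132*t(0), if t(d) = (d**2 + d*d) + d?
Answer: -39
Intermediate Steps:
t(d) = d + 2*d**2 (t(d) = (d**2 + d**2) + d = 2*d**2 + d = d + 2*d**2)
-39 - 132*t(0) = -39 - 0*(1 + 2*0) = -39 - 0*(1 + 0) = -39 - 0 = -39 - 132*0 = -39 + 0 = -39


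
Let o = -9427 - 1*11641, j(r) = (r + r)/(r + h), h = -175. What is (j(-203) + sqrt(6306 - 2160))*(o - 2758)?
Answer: -230318/9 - 23826*sqrt(4146) ≈ -1.5597e+6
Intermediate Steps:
j(r) = 2*r/(-175 + r) (j(r) = (r + r)/(r - 175) = (2*r)/(-175 + r) = 2*r/(-175 + r))
o = -21068 (o = -9427 - 11641 = -21068)
(j(-203) + sqrt(6306 - 2160))*(o - 2758) = (2*(-203)/(-175 - 203) + sqrt(6306 - 2160))*(-21068 - 2758) = (2*(-203)/(-378) + sqrt(4146))*(-23826) = (2*(-203)*(-1/378) + sqrt(4146))*(-23826) = (29/27 + sqrt(4146))*(-23826) = -230318/9 - 23826*sqrt(4146)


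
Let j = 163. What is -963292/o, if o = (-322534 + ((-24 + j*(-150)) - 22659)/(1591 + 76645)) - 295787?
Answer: 75364112912/48375008889 ≈ 1.5579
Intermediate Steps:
o = -48375008889/78236 (o = (-322534 + ((-24 + 163*(-150)) - 22659)/(1591 + 76645)) - 295787 = (-322534 + ((-24 - 24450) - 22659)/78236) - 295787 = (-322534 + (-24474 - 22659)*(1/78236)) - 295787 = (-322534 - 47133*1/78236) - 295787 = (-322534 - 47133/78236) - 295787 = -25233817157/78236 - 295787 = -48375008889/78236 ≈ -6.1832e+5)
-963292/o = -963292/(-48375008889/78236) = -963292*(-78236/48375008889) = 75364112912/48375008889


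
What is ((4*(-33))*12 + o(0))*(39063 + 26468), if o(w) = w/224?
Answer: -103801104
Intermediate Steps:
o(w) = w/224 (o(w) = w*(1/224) = w/224)
((4*(-33))*12 + o(0))*(39063 + 26468) = ((4*(-33))*12 + (1/224)*0)*(39063 + 26468) = (-132*12 + 0)*65531 = (-1584 + 0)*65531 = -1584*65531 = -103801104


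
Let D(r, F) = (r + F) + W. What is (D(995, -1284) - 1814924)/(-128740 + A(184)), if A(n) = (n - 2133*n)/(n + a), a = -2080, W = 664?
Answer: 39095283/2769304 ≈ 14.117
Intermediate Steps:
D(r, F) = 664 + F + r (D(r, F) = (r + F) + 664 = (F + r) + 664 = 664 + F + r)
A(n) = -2132*n/(-2080 + n) (A(n) = (n - 2133*n)/(n - 2080) = (-2132*n)/(-2080 + n) = -2132*n/(-2080 + n))
(D(995, -1284) - 1814924)/(-128740 + A(184)) = ((664 - 1284 + 995) - 1814924)/(-128740 - 2132*184/(-2080 + 184)) = (375 - 1814924)/(-128740 - 2132*184/(-1896)) = -1814549/(-128740 - 2132*184*(-1/1896)) = -1814549/(-128740 + 49036/237) = -1814549/(-30462344/237) = -1814549*(-237/30462344) = 39095283/2769304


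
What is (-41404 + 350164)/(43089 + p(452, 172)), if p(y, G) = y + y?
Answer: 308760/43993 ≈ 7.0184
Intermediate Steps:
p(y, G) = 2*y
(-41404 + 350164)/(43089 + p(452, 172)) = (-41404 + 350164)/(43089 + 2*452) = 308760/(43089 + 904) = 308760/43993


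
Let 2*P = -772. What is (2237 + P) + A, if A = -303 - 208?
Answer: 1340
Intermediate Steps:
P = -386 (P = (1/2)*(-772) = -386)
A = -511
(2237 + P) + A = (2237 - 386) - 511 = 1851 - 511 = 1340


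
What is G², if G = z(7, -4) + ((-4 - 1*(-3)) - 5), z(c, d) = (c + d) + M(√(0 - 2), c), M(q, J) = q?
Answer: (3 - I*√2)² ≈ 7.0 - 8.4853*I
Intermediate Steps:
z(c, d) = c + d + I*√2 (z(c, d) = (c + d) + √(0 - 2) = (c + d) + √(-2) = (c + d) + I*√2 = c + d + I*√2)
G = -3 + I*√2 (G = (7 - 4 + I*√2) + ((-4 - 1*(-3)) - 5) = (3 + I*√2) + ((-4 + 3) - 5) = (3 + I*√2) + (-1 - 5) = (3 + I*√2) - 6 = -3 + I*√2 ≈ -3.0 + 1.4142*I)
G² = (-3 + I*√2)²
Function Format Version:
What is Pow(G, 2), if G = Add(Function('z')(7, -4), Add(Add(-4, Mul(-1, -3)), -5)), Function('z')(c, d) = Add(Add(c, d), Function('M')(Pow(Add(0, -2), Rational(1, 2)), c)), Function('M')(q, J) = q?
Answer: Pow(Add(3, Mul(-1, I, Pow(2, Rational(1, 2)))), 2) ≈ Add(7.0000, Mul(-8.4853, I))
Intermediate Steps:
Function('z')(c, d) = Add(c, d, Mul(I, Pow(2, Rational(1, 2)))) (Function('z')(c, d) = Add(Add(c, d), Pow(Add(0, -2), Rational(1, 2))) = Add(Add(c, d), Pow(-2, Rational(1, 2))) = Add(Add(c, d), Mul(I, Pow(2, Rational(1, 2)))) = Add(c, d, Mul(I, Pow(2, Rational(1, 2)))))
G = Add(-3, Mul(I, Pow(2, Rational(1, 2)))) (G = Add(Add(7, -4, Mul(I, Pow(2, Rational(1, 2)))), Add(Add(-4, Mul(-1, -3)), -5)) = Add(Add(3, Mul(I, Pow(2, Rational(1, 2)))), Add(Add(-4, 3), -5)) = Add(Add(3, Mul(I, Pow(2, Rational(1, 2)))), Add(-1, -5)) = Add(Add(3, Mul(I, Pow(2, Rational(1, 2)))), -6) = Add(-3, Mul(I, Pow(2, Rational(1, 2)))) ≈ Add(-3.0000, Mul(1.4142, I)))
Pow(G, 2) = Pow(Add(-3, Mul(I, Pow(2, Rational(1, 2)))), 2)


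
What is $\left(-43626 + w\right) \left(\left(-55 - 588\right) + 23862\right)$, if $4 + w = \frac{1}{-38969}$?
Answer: $- \frac{5639621351307}{5567} \approx -1.013 \cdot 10^{9}$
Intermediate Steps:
$w = - \frac{155877}{38969}$ ($w = -4 + \frac{1}{-38969} = -4 - \frac{1}{38969} = - \frac{155877}{38969} \approx -4.0$)
$\left(-43626 + w\right) \left(\left(-55 - 588\right) + 23862\right) = \left(-43626 - \frac{155877}{38969}\right) \left(\left(-55 - 588\right) + 23862\right) = - \frac{1700217471 \left(\left(-55 - 588\right) + 23862\right)}{38969} = - \frac{1700217471 \left(-643 + 23862\right)}{38969} = \left(- \frac{1700217471}{38969}\right) 23219 = - \frac{5639621351307}{5567}$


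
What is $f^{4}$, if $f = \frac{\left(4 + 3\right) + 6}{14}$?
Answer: $\frac{28561}{38416} \approx 0.74347$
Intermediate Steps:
$f = \frac{13}{14}$ ($f = \left(7 + 6\right) \frac{1}{14} = 13 \cdot \frac{1}{14} = \frac{13}{14} \approx 0.92857$)
$f^{4} = \left(\frac{13}{14}\right)^{4} = \frac{28561}{38416}$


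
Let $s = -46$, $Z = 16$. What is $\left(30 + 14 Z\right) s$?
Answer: $-11684$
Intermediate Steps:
$\left(30 + 14 Z\right) s = \left(30 + 14 \cdot 16\right) \left(-46\right) = \left(30 + 224\right) \left(-46\right) = 254 \left(-46\right) = -11684$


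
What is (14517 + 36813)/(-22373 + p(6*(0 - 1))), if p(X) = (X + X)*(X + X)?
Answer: -51330/22229 ≈ -2.3091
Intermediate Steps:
p(X) = 4*X**2 (p(X) = (2*X)*(2*X) = 4*X**2)
(14517 + 36813)/(-22373 + p(6*(0 - 1))) = (14517 + 36813)/(-22373 + 4*(6*(0 - 1))**2) = 51330/(-22373 + 4*(6*(-1))**2) = 51330/(-22373 + 4*(-6)**2) = 51330/(-22373 + 4*36) = 51330/(-22373 + 144) = 51330/(-22229) = 51330*(-1/22229) = -51330/22229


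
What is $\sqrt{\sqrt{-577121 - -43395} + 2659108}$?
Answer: $\sqrt{2659108 + i \sqrt{533726}} \approx 1630.7 + 0.22 i$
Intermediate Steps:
$\sqrt{\sqrt{-577121 - -43395} + 2659108} = \sqrt{\sqrt{-577121 + \left(-2085 + 45480\right)} + 2659108} = \sqrt{\sqrt{-577121 + 43395} + 2659108} = \sqrt{\sqrt{-533726} + 2659108} = \sqrt{i \sqrt{533726} + 2659108} = \sqrt{2659108 + i \sqrt{533726}}$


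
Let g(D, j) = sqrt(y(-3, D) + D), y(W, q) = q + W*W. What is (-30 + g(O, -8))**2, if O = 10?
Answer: (30 - sqrt(29))**2 ≈ 605.89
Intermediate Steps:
y(W, q) = q + W**2
g(D, j) = sqrt(9 + 2*D) (g(D, j) = sqrt((D + (-3)**2) + D) = sqrt((D + 9) + D) = sqrt((9 + D) + D) = sqrt(9 + 2*D))
(-30 + g(O, -8))**2 = (-30 + sqrt(9 + 2*10))**2 = (-30 + sqrt(9 + 20))**2 = (-30 + sqrt(29))**2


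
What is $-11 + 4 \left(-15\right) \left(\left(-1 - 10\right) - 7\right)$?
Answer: $1069$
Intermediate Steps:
$-11 + 4 \left(-15\right) \left(\left(-1 - 10\right) - 7\right) = -11 - 60 \left(-11 - 7\right) = -11 - -1080 = -11 + 1080 = 1069$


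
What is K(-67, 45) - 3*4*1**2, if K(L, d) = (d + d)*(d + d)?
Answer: 8088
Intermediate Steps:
K(L, d) = 4*d**2 (K(L, d) = (2*d)*(2*d) = 4*d**2)
K(-67, 45) - 3*4*1**2 = 4*45**2 - 3*4*1**2 = 4*2025 - 12 = 8100 - 1*12 = 8100 - 12 = 8088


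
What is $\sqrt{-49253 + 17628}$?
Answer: $5 i \sqrt{1265} \approx 177.83 i$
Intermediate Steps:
$\sqrt{-49253 + 17628} = \sqrt{-31625} = 5 i \sqrt{1265}$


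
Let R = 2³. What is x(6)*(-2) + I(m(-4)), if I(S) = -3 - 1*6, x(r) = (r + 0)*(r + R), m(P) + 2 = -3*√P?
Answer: -177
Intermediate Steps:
R = 8
m(P) = -2 - 3*√P
x(r) = r*(8 + r) (x(r) = (r + 0)*(r + 8) = r*(8 + r))
I(S) = -9 (I(S) = -3 - 6 = -9)
x(6)*(-2) + I(m(-4)) = (6*(8 + 6))*(-2) - 9 = (6*14)*(-2) - 9 = 84*(-2) - 9 = -168 - 9 = -177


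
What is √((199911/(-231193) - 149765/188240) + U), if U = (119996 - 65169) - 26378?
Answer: 43*√72848052458841642359/2175988516 ≈ 168.66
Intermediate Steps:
U = 28449 (U = 54827 - 26378 = 28449)
√((199911/(-231193) - 149765/188240) + U) = √((199911/(-231193) - 149765/188240) + 28449) = √((199911*(-1/231193) - 149765*1/188240) + 28449) = √((-199911/231193 - 29953/37648) + 28449) = √(-14451173257/8703954064 + 28449) = √(247604337993479/8703954064) = 43*√72848052458841642359/2175988516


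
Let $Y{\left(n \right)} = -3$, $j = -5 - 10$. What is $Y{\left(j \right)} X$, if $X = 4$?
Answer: $-12$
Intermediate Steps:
$j = -15$
$Y{\left(j \right)} X = \left(-3\right) 4 = -12$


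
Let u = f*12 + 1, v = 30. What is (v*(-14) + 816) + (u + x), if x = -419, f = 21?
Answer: 230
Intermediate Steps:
u = 253 (u = 21*12 + 1 = 252 + 1 = 253)
(v*(-14) + 816) + (u + x) = (30*(-14) + 816) + (253 - 419) = (-420 + 816) - 166 = 396 - 166 = 230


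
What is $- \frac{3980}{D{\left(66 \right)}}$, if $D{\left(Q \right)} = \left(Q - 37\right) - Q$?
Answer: $\frac{3980}{37} \approx 107.57$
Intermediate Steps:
$D{\left(Q \right)} = -37$ ($D{\left(Q \right)} = \left(Q - 37\right) - Q = \left(-37 + Q\right) - Q = -37$)
$- \frac{3980}{D{\left(66 \right)}} = - \frac{3980}{-37} = \left(-3980\right) \left(- \frac{1}{37}\right) = \frac{3980}{37}$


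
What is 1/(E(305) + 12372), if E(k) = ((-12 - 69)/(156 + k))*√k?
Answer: 876436604/10843272997653 + 4149*√305/3614424332551 ≈ 8.0848e-5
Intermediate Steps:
E(k) = -81*√k/(156 + k) (E(k) = (-81/(156 + k))*√k = -81*√k/(156 + k))
1/(E(305) + 12372) = 1/(-81*√305/(156 + 305) + 12372) = 1/(-81*√305/461 + 12372) = 1/(12372 - 81*√305/461)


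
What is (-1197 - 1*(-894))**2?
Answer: 91809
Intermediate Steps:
(-1197 - 1*(-894))**2 = (-1197 + 894)**2 = (-303)**2 = 91809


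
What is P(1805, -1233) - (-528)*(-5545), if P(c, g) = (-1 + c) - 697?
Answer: -2926653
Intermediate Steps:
P(c, g) = -698 + c
P(1805, -1233) - (-528)*(-5545) = (-698 + 1805) - (-528)*(-5545) = 1107 - 1*2927760 = 1107 - 2927760 = -2926653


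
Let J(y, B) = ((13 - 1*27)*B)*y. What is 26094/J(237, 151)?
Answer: -4349/83503 ≈ -0.052082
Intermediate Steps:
J(y, B) = -14*B*y (J(y, B) = ((13 - 27)*B)*y = (-14*B)*y = -14*B*y)
26094/J(237, 151) = 26094/((-14*151*237)) = 26094/(-501018) = 26094*(-1/501018) = -4349/83503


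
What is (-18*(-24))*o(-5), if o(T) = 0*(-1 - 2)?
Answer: 0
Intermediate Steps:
o(T) = 0 (o(T) = 0*(-3) = 0)
(-18*(-24))*o(-5) = -18*(-24)*0 = 432*0 = 0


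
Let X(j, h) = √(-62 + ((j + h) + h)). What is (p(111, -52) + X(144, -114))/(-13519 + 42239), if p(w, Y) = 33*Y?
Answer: -429/7180 + I*√146/28720 ≈ -0.059749 + 0.00042072*I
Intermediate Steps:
X(j, h) = √(-62 + j + 2*h) (X(j, h) = √(-62 + ((h + j) + h)) = √(-62 + (j + 2*h)) = √(-62 + j + 2*h))
(p(111, -52) + X(144, -114))/(-13519 + 42239) = (33*(-52) + √(-62 + 144 + 2*(-114)))/(-13519 + 42239) = (-1716 + √(-62 + 144 - 228))/28720 = (-1716 + √(-146))*(1/28720) = (-1716 + I*√146)*(1/28720) = -429/7180 + I*√146/28720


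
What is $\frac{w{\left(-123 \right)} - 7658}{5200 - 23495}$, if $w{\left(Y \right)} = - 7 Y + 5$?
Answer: $\frac{6792}{18295} \approx 0.37125$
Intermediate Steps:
$w{\left(Y \right)} = 5 - 7 Y$
$\frac{w{\left(-123 \right)} - 7658}{5200 - 23495} = \frac{\left(5 - -861\right) - 7658}{5200 - 23495} = \frac{\left(5 + 861\right) - 7658}{-18295} = \left(866 - 7658\right) \left(- \frac{1}{18295}\right) = \left(-6792\right) \left(- \frac{1}{18295}\right) = \frac{6792}{18295}$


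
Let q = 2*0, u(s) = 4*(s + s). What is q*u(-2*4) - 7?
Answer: -7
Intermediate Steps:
u(s) = 8*s (u(s) = 4*(2*s) = 8*s)
q = 0
q*u(-2*4) - 7 = 0*(8*(-2*4)) - 7 = 0*(8*(-8)) - 7 = 0*(-64) - 7 = 0 - 7 = -7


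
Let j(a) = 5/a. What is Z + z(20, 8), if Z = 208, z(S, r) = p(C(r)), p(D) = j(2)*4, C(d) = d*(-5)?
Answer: 218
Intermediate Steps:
C(d) = -5*d
p(D) = 10 (p(D) = (5/2)*4 = 10)
z(S, r) = 10
Z + z(20, 8) = 208 + 10 = 218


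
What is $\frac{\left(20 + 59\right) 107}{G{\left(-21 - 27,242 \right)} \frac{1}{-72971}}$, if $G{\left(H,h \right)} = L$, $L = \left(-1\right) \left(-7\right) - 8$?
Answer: $616823863$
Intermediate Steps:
$L = -1$ ($L = 7 - 8 = -1$)
$G{\left(H,h \right)} = -1$
$\frac{\left(20 + 59\right) 107}{G{\left(-21 - 27,242 \right)} \frac{1}{-72971}} = \frac{\left(20 + 59\right) 107}{\left(-1\right) \frac{1}{-72971}} = \frac{79 \cdot 107}{\left(-1\right) \left(- \frac{1}{72971}\right)} = 8453 \frac{1}{\frac{1}{72971}} = 8453 \cdot 72971 = 616823863$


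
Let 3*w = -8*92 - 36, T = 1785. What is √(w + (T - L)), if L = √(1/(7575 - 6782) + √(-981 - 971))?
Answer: √(8646044901 - 7137*√793*√(1 + 3172*I*√122))/2379 ≈ 39.025 - 0.060218*I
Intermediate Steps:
w = -772/3 (w = (-8*92 - 36)/3 = (-736 - 36)/3 = (⅓)*(-772) = -772/3 ≈ -257.33)
L = √(1/793 + 4*I*√122) (L = √(1/793 + √(-1952)) = √(1/793 + 4*I*√122) ≈ 4.7001 + 4.7*I)
√(w + (T - L)) = √(-772/3 + (1785 - √(793 + 2515396*I*√122)/793)) = √(4583/3 - √(793 + 2515396*I*√122)/793)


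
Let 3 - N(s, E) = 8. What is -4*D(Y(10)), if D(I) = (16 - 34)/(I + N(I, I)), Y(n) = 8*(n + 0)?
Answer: 24/25 ≈ 0.96000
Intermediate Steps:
N(s, E) = -5 (N(s, E) = 3 - 1*8 = 3 - 8 = -5)
Y(n) = 8*n
D(I) = -18/(-5 + I) (D(I) = (16 - 34)/(I - 5) = -18/(-5 + I))
-4*D(Y(10)) = -(-72)/(-5 + 8*10) = -(-72)/(-5 + 80) = -(-72)/75 = -4*(-6/25) = 24/25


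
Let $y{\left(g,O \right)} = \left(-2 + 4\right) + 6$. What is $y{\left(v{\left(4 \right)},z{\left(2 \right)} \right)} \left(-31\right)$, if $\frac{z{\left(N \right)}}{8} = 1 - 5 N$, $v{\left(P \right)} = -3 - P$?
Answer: $-248$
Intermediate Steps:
$z{\left(N \right)} = 8 - 40 N$ ($z{\left(N \right)} = 8 \left(1 - 5 N\right) = 8 - 40 N$)
$y{\left(g,O \right)} = 8$ ($y{\left(g,O \right)} = 2 + 6 = 8$)
$y{\left(v{\left(4 \right)},z{\left(2 \right)} \right)} \left(-31\right) = 8 \left(-31\right) = -248$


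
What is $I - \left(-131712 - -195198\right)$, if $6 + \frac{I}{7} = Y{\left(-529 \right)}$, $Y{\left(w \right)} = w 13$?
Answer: $-111667$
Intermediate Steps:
$Y{\left(w \right)} = 13 w$
$I = -48181$ ($I = -42 + 7 \cdot 13 \left(-529\right) = -42 + 7 \left(-6877\right) = -42 - 48139 = -48181$)
$I - \left(-131712 - -195198\right) = -48181 - \left(-131712 - -195198\right) = -48181 - \left(-131712 + 195198\right) = -48181 - 63486 = -111667$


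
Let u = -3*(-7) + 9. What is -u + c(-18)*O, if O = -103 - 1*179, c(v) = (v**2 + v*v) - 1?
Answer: -182484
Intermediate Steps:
u = 30 (u = 21 + 9 = 30)
c(v) = -1 + 2*v**2 (c(v) = (v**2 + v**2) - 1 = 2*v**2 - 1 = -1 + 2*v**2)
O = -282 (O = -103 - 179 = -282)
-u + c(-18)*O = -1*30 + (-1 + 2*(-18)**2)*(-282) = -30 + (-1 + 2*324)*(-282) = -30 + (-1 + 648)*(-282) = -30 + 647*(-282) = -30 - 182454 = -182484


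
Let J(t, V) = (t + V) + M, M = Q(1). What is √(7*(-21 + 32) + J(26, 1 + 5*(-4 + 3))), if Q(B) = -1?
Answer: 7*√2 ≈ 9.8995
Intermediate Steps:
M = -1
J(t, V) = -1 + V + t (J(t, V) = (t + V) - 1 = (V + t) - 1 = -1 + V + t)
√(7*(-21 + 32) + J(26, 1 + 5*(-4 + 3))) = √(7*(-21 + 32) + (-1 + (1 + 5*(-4 + 3)) + 26)) = √(7*11 + (-1 + (1 + 5*(-1)) + 26)) = √(77 + (-1 + (1 - 5) + 26)) = √(77 + (-1 - 4 + 26)) = √(77 + 21) = √98 = 7*√2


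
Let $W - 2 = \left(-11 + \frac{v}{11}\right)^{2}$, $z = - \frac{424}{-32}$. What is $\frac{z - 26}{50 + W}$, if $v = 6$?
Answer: $- \frac{6171}{78068} \approx -0.079046$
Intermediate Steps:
$z = \frac{53}{4}$ ($z = \left(-424\right) \left(- \frac{1}{32}\right) = \frac{53}{4} \approx 13.25$)
$W = \frac{13467}{121}$ ($W = 2 + \left(-11 + \frac{6}{11}\right)^{2} = 2 + \left(- \frac{115}{11}\right)^{2} = 2 + \frac{13225}{121} = \frac{13467}{121} \approx 111.3$)
$\frac{z - 26}{50 + W} = \frac{\frac{53}{4} - 26}{50 + \frac{13467}{121}} = - \frac{51}{4 \cdot \frac{19517}{121}} = \left(- \frac{51}{4}\right) \frac{121}{19517} = - \frac{6171}{78068}$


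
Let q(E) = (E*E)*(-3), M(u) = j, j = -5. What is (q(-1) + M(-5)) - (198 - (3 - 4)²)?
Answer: -205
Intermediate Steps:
M(u) = -5
q(E) = -3*E² (q(E) = E²*(-3) = -3*E²)
(q(-1) + M(-5)) - (198 - (3 - 4)²) = (-3*(-1)² - 5) - (198 - (3 - 4)²) = (-3*1 - 5) - (198 - 1*(-1)²) = (-3 - 5) - (198 - 1*1) = -8 - (198 - 1) = -8 - 1*197 = -8 - 197 = -205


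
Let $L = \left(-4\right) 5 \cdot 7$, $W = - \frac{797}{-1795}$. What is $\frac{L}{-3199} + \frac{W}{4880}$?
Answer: $\frac{175556229}{4003137200} \approx 0.043855$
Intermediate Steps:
$W = \frac{797}{1795}$ ($W = \left(-797\right) \left(- \frac{1}{1795}\right) = \frac{797}{1795} \approx 0.44401$)
$L = -140$ ($L = \left(-20\right) 7 = -140$)
$\frac{L}{-3199} + \frac{W}{4880} = - \frac{140}{-3199} + \frac{797}{1795 \cdot 4880} = \left(-140\right) \left(- \frac{1}{3199}\right) + \frac{797}{1795} \cdot \frac{1}{4880} = \frac{20}{457} + \frac{797}{8759600} = \frac{175556229}{4003137200}$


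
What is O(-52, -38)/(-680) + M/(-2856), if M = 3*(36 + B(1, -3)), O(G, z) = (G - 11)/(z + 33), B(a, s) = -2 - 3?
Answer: -152/2975 ≈ -0.051092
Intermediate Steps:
B(a, s) = -5
O(G, z) = (-11 + G)/(33 + z)
M = 93 (M = 3*(36 - 5) = 3*31 = 93)
O(-52, -38)/(-680) + M/(-2856) = ((-11 - 52)/(33 - 38))/(-680) + 93/(-2856) = (-63/(-5))*(-1/680) + 93*(-1/2856) = -1/5*(-63)*(-1/680) - 31/952 = (63/5)*(-1/680) - 31/952 = -63/3400 - 31/952 = -152/2975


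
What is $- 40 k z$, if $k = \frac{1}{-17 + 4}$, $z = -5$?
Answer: $- \frac{200}{13} \approx -15.385$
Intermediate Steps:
$k = - \frac{1}{13}$ ($k = \frac{1}{-13} = - \frac{1}{13} \approx -0.076923$)
$- 40 k z = \left(-40\right) \left(- \frac{1}{13}\right) \left(-5\right) = \frac{40}{13} \left(-5\right) = - \frac{200}{13}$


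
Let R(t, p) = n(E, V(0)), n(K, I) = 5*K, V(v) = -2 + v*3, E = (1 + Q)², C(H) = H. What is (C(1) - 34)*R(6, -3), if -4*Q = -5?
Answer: -13365/16 ≈ -835.31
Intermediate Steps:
Q = 5/4 (Q = -¼*(-5) = 5/4 ≈ 1.2500)
E = 81/16 (E = (1 + 5/4)² = (9/4)² = 81/16 ≈ 5.0625)
V(v) = -2 + 3*v
R(t, p) = 405/16 (R(t, p) = 5*(81/16) = 405/16)
(C(1) - 34)*R(6, -3) = (1 - 34)*(405/16) = -33*405/16 = -13365/16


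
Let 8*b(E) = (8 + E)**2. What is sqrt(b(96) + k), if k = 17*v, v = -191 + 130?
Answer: 3*sqrt(35) ≈ 17.748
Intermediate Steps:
v = -61
b(E) = (8 + E)**2/8
k = -1037 (k = 17*(-61) = -1037)
sqrt(b(96) + k) = sqrt((8 + 96)**2/8 - 1037) = sqrt((1/8)*104**2 - 1037) = sqrt((1/8)*10816 - 1037) = sqrt(1352 - 1037) = sqrt(315) = 3*sqrt(35)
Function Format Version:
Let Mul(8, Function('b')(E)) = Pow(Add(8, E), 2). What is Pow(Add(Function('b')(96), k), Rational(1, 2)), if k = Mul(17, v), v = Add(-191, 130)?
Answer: Mul(3, Pow(35, Rational(1, 2))) ≈ 17.748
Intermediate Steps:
v = -61
Function('b')(E) = Mul(Rational(1, 8), Pow(Add(8, E), 2))
k = -1037 (k = Mul(17, -61) = -1037)
Pow(Add(Function('b')(96), k), Rational(1, 2)) = Pow(Add(Mul(Rational(1, 8), Pow(Add(8, 96), 2)), -1037), Rational(1, 2)) = Pow(Add(Mul(Rational(1, 8), Pow(104, 2)), -1037), Rational(1, 2)) = Pow(Add(Mul(Rational(1, 8), 10816), -1037), Rational(1, 2)) = Pow(Add(1352, -1037), Rational(1, 2)) = Pow(315, Rational(1, 2)) = Mul(3, Pow(35, Rational(1, 2)))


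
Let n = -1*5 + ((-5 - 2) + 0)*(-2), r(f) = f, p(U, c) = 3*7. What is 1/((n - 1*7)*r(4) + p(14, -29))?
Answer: 1/29 ≈ 0.034483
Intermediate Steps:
p(U, c) = 21
n = 9 (n = -5 + (-7 + 0)*(-2) = -5 - 7*(-2) = -5 + 14 = 9)
1/((n - 1*7)*r(4) + p(14, -29)) = 1/((9 - 1*7)*4 + 21) = 1/((9 - 7)*4 + 21) = 1/(2*4 + 21) = 1/(8 + 21) = 1/29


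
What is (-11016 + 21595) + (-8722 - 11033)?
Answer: -9176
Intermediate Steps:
(-11016 + 21595) + (-8722 - 11033) = 10579 - 19755 = -9176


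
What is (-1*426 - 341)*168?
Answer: -128856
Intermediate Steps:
(-1*426 - 341)*168 = (-426 - 341)*168 = -767*168 = -128856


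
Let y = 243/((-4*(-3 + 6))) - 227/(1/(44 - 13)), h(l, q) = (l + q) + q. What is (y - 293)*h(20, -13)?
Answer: 88203/2 ≈ 44102.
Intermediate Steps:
h(l, q) = l + 2*q
y = -28229/4 (y = 243/((-4*3)) - 227/(1/31) = 243/(-12) - 227/1/31 = 243*(-1/12) - 227*31 = -81/4 - 7037 = -28229/4 ≈ -7057.3)
(y - 293)*h(20, -13) = (-28229/4 - 293)*(20 + 2*(-13)) = -29401*(20 - 26)/4 = -29401/4*(-6) = 88203/2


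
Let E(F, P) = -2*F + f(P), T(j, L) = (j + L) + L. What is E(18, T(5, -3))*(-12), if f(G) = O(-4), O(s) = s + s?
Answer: 528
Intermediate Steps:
O(s) = 2*s
f(G) = -8 (f(G) = 2*(-4) = -8)
T(j, L) = j + 2*L (T(j, L) = (L + j) + L = j + 2*L)
E(F, P) = -8 - 2*F (E(F, P) = -2*F - 8 = -8 - 2*F)
E(18, T(5, -3))*(-12) = (-8 - 2*18)*(-12) = (-8 - 36)*(-12) = -44*(-12) = 528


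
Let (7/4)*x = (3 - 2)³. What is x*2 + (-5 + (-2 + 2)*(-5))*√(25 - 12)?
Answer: 8/7 - 5*√13 ≈ -16.885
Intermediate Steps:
x = 4/7 (x = 4*(3 - 2)³/7 = (4/7)*1³ = (4/7)*1 = 4/7 ≈ 0.57143)
x*2 + (-5 + (-2 + 2)*(-5))*√(25 - 12) = (4/7)*2 + (-5 + (-2 + 2)*(-5))*√(25 - 12) = 8/7 + (-5 + 0*(-5))*√13 = 8/7 + (-5 + 0)*√13 = 8/7 - 5*√13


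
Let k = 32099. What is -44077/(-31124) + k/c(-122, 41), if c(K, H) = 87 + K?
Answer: -997506581/1089340 ≈ -915.70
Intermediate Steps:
-44077/(-31124) + k/c(-122, 41) = -44077/(-31124) + 32099/(87 - 122) = -44077*(-1/31124) + 32099/(-35) = 44077/31124 + 32099*(-1/35) = 44077/31124 - 32099/35 = -997506581/1089340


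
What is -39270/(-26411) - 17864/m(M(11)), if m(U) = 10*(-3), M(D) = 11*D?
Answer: 3071326/5145 ≈ 596.95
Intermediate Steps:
m(U) = -30
-39270/(-26411) - 17864/m(M(11)) = -39270/(-26411) - 17864/(-30) = -39270*(-1/26411) - 17864*(-1/30) = 510/343 + 8932/15 = 3071326/5145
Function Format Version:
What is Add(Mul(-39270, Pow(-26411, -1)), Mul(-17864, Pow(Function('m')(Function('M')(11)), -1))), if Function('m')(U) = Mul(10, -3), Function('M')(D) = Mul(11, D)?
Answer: Rational(3071326, 5145) ≈ 596.95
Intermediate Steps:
Function('m')(U) = -30
Add(Mul(-39270, Pow(-26411, -1)), Mul(-17864, Pow(Function('m')(Function('M')(11)), -1))) = Add(Mul(-39270, Pow(-26411, -1)), Mul(-17864, Pow(-30, -1))) = Add(Mul(-39270, Rational(-1, 26411)), Mul(-17864, Rational(-1, 30))) = Add(Rational(510, 343), Rational(8932, 15)) = Rational(3071326, 5145)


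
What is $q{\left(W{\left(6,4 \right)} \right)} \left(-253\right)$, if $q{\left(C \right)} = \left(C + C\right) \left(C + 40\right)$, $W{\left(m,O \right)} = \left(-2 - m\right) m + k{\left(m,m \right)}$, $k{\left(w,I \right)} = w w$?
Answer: $170016$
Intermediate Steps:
$k{\left(w,I \right)} = w^{2}$
$W{\left(m,O \right)} = m^{2} + m \left(-2 - m\right)$ ($W{\left(m,O \right)} = \left(-2 - m\right) m + m^{2} = m \left(-2 - m\right) + m^{2} = m^{2} + m \left(-2 - m\right)$)
$q{\left(C \right)} = 2 C \left(40 + C\right)$
$q{\left(W{\left(6,4 \right)} \right)} \left(-253\right) = 2 \left(\left(-2\right) 6\right) \left(40 - 12\right) \left(-253\right) = 2 \left(-12\right) \left(40 - 12\right) \left(-253\right) = 2 \left(-12\right) 28 \left(-253\right) = \left(-672\right) \left(-253\right) = 170016$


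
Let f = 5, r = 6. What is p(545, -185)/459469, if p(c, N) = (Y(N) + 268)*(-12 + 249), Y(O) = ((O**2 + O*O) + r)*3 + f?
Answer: 48736917/459469 ≈ 106.07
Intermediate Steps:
Y(O) = 23 + 6*O**2 (Y(O) = ((O**2 + O*O) + 6)*3 + 5 = ((O**2 + O**2) + 6)*3 + 5 = (2*O**2 + 6)*3 + 5 = (6 + 2*O**2)*3 + 5 = (18 + 6*O**2) + 5 = 23 + 6*O**2)
p(c, N) = 68967 + 1422*N**2 (p(c, N) = ((23 + 6*N**2) + 268)*(-12 + 249) = (291 + 6*N**2)*237 = 68967 + 1422*N**2)
p(545, -185)/459469 = (68967 + 1422*(-185)**2)/459469 = (68967 + 1422*34225)*(1/459469) = (68967 + 48667950)*(1/459469) = 48736917*(1/459469) = 48736917/459469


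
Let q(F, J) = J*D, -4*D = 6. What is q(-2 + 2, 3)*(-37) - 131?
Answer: 71/2 ≈ 35.500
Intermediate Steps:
D = -3/2 (D = -1/4*6 = -3/2 ≈ -1.5000)
q(F, J) = -3*J/2 (q(F, J) = J*(-3/2) = -3*J/2)
q(-2 + 2, 3)*(-37) - 131 = -3/2*3*(-37) - 131 = -9/2*(-37) - 131 = 333/2 - 131 = 71/2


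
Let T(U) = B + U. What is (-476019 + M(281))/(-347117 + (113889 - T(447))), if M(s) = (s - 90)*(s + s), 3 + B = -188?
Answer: 368677/233484 ≈ 1.5790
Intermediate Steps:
B = -191 (B = -3 - 188 = -191)
T(U) = -191 + U
M(s) = 2*s*(-90 + s) (M(s) = (-90 + s)*(2*s) = 2*s*(-90 + s))
(-476019 + M(281))/(-347117 + (113889 - T(447))) = (-476019 + 2*281*(-90 + 281))/(-347117 + (113889 - (-191 + 447))) = (-476019 + 2*281*191)/(-347117 + (113889 - 1*256)) = (-476019 + 107342)/(-347117 + (113889 - 256)) = -368677/(-347117 + 113633) = -368677/(-233484) = -368677*(-1/233484) = 368677/233484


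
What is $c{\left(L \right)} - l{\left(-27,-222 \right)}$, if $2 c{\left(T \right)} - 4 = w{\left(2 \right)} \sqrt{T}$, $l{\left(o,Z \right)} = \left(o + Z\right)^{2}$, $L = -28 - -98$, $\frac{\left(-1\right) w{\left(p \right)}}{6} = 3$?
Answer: $-61999 - 9 \sqrt{70} \approx -62074.0$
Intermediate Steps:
$w{\left(p \right)} = -18$ ($w{\left(p \right)} = \left(-6\right) 3 = -18$)
$L = 70$ ($L = -28 + 98 = 70$)
$l{\left(o,Z \right)} = \left(Z + o\right)^{2}$
$c{\left(T \right)} = 2 - 9 \sqrt{T}$ ($c{\left(T \right)} = 2 + \frac{\left(-18\right) \sqrt{T}}{2} = 2 - 9 \sqrt{T}$)
$c{\left(L \right)} - l{\left(-27,-222 \right)} = \left(2 - 9 \sqrt{70}\right) - \left(-222 - 27\right)^{2} = \left(2 - 9 \sqrt{70}\right) - \left(-249\right)^{2} = \left(2 - 9 \sqrt{70}\right) - 62001 = -61999 - 9 \sqrt{70}$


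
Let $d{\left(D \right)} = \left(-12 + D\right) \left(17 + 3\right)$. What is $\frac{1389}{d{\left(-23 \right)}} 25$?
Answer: $- \frac{1389}{28} \approx -49.607$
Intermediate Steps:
$d{\left(D \right)} = -240 + 20 D$ ($d{\left(D \right)} = \left(-12 + D\right) 20 = -240 + 20 D$)
$\frac{1389}{d{\left(-23 \right)}} 25 = \frac{1389}{-240 + 20 \left(-23\right)} 25 = \frac{1389}{-240 - 460} \cdot 25 = \frac{1389}{-700} \cdot 25 = 1389 \left(- \frac{1}{700}\right) 25 = \left(- \frac{1389}{700}\right) 25 = - \frac{1389}{28}$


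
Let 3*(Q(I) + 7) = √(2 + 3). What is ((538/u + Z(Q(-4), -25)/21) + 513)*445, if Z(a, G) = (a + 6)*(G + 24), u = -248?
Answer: 591995515/2604 - 445*√5/63 ≈ 2.2733e+5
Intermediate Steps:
Q(I) = -7 + √5/3 (Q(I) = -7 + √(2 + 3)/3 = -7 + √5/3)
Z(a, G) = (6 + a)*(24 + G)
((538/u + Z(Q(-4), -25)/21) + 513)*445 = ((538/(-248) + (144 + 6*(-25) + 24*(-7 + √5/3) - 25*(-7 + √5/3))/21) + 513)*445 = ((538*(-1/248) + (144 - 150 + (-168 + 8*√5) + (175 - 25*√5/3))*(1/21)) + 513)*445 = ((-269/124 + (1 - √5/3)*(1/21)) + 513)*445 = ((-269/124 + (1/21 - √5/63)) + 513)*445 = ((-5525/2604 - √5/63) + 513)*445 = (1330327/2604 - √5/63)*445 = 591995515/2604 - 445*√5/63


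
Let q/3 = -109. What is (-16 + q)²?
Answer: 117649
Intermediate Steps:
q = -327 (q = 3*(-109) = -327)
(-16 + q)² = (-16 - 327)² = (-343)² = 117649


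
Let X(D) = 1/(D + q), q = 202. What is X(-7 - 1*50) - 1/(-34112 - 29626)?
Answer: 63883/9242010 ≈ 0.0069122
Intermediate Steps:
X(D) = 1/(202 + D) (X(D) = 1/(D + 202) = 1/(202 + D))
X(-7 - 1*50) - 1/(-34112 - 29626) = 1/(202 + (-7 - 1*50)) - 1/(-34112 - 29626) = 1/(202 + (-7 - 50)) - 1/(-63738) = 1/(202 - 57) - 1*(-1/63738) = 1/145 + 1/63738 = 63883/9242010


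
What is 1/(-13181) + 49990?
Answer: 658918189/13181 ≈ 49990.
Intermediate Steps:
1/(-13181) + 49990 = -1/13181 + 49990 = 658918189/13181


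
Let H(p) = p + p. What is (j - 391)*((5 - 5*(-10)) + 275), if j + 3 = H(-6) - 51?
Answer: -150810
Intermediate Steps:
H(p) = 2*p
j = -66 (j = -3 + (2*(-6) - 51) = -3 + (-12 - 51) = -3 - 63 = -66)
(j - 391)*((5 - 5*(-10)) + 275) = (-66 - 391)*((5 - 5*(-10)) + 275) = -457*((5 + 50) + 275) = -457*(55 + 275) = -457*330 = -150810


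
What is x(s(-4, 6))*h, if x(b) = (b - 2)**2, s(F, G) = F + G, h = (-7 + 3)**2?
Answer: 0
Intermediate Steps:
h = 16 (h = (-4)**2 = 16)
x(b) = (-2 + b)**2
x(s(-4, 6))*h = (-2 + (-4 + 6))**2*16 = (-2 + 2)**2*16 = 0**2*16 = 0*16 = 0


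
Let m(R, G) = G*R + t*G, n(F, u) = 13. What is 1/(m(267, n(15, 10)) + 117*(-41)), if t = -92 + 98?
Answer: -1/1248 ≈ -0.00080128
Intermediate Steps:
t = 6
m(R, G) = 6*G + G*R (m(R, G) = G*R + 6*G = 6*G + G*R)
1/(m(267, n(15, 10)) + 117*(-41)) = 1/(13*(6 + 267) + 117*(-41)) = 1/(13*273 - 4797) = 1/(3549 - 4797) = 1/(-1248) = -1/1248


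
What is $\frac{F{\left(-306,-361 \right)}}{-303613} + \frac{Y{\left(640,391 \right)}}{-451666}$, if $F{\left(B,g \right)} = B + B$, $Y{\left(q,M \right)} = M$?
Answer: $\frac{157706909}{137131669258} \approx 0.00115$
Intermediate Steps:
$F{\left(B,g \right)} = 2 B$
$\frac{F{\left(-306,-361 \right)}}{-303613} + \frac{Y{\left(640,391 \right)}}{-451666} = \frac{2 \left(-306\right)}{-303613} + \frac{391}{-451666} = \left(-612\right) \left(- \frac{1}{303613}\right) + 391 \left(- \frac{1}{451666}\right) = \frac{612}{303613} - \frac{391}{451666} = \frac{157706909}{137131669258}$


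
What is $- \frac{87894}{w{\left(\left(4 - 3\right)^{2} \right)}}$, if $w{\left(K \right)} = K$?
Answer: $-87894$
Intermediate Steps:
$- \frac{87894}{w{\left(\left(4 - 3\right)^{2} \right)}} = - \frac{87894}{\left(4 - 3\right)^{2}} = - \frac{87894}{1^{2}} = - \frac{87894}{1} = \left(-87894\right) 1 = -87894$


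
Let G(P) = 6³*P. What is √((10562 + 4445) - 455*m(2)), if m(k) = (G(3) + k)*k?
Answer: I*√576493 ≈ 759.27*I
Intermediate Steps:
G(P) = 216*P
m(k) = k*(648 + k) (m(k) = (216*3 + k)*k = (648 + k)*k = k*(648 + k))
√((10562 + 4445) - 455*m(2)) = √((10562 + 4445) - 910*(648 + 2)) = √(15007 - 910*650) = √(15007 - 455*1300) = √(15007 - 591500) = √(-576493) = I*√576493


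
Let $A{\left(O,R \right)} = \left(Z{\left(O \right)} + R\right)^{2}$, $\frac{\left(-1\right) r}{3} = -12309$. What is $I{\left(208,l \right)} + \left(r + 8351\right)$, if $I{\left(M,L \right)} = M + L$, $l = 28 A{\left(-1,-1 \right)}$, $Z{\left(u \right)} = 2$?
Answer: $45514$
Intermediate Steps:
$r = 36927$ ($r = \left(-3\right) \left(-12309\right) = 36927$)
$A{\left(O,R \right)} = \left(2 + R\right)^{2}$
$l = 28$ ($l = 28 \left(2 - 1\right)^{2} = 28 \cdot 1^{2} = 28 \cdot 1 = 28$)
$I{\left(M,L \right)} = L + M$
$I{\left(208,l \right)} + \left(r + 8351\right) = \left(28 + 208\right) + \left(36927 + 8351\right) = 236 + 45278 = 45514$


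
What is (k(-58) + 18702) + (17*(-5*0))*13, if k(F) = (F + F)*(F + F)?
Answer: 32158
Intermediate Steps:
k(F) = 4*F² (k(F) = (2*F)*(2*F) = 4*F²)
(k(-58) + 18702) + (17*(-5*0))*13 = (4*(-58)² + 18702) + (17*(-5*0))*13 = (4*3364 + 18702) + (17*0)*13 = (13456 + 18702) + 0*13 = 32158 + 0 = 32158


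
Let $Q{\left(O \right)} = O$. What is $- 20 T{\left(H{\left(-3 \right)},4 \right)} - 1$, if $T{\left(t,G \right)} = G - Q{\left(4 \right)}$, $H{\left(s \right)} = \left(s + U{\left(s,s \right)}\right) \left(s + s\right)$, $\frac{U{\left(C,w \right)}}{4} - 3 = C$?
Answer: $-1$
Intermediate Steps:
$U{\left(C,w \right)} = 12 + 4 C$
$H{\left(s \right)} = 2 s \left(12 + 5 s\right)$ ($H{\left(s \right)} = \left(s + \left(12 + 4 s\right)\right) \left(s + s\right) = \left(12 + 5 s\right) 2 s = 2 s \left(12 + 5 s\right)$)
$T{\left(t,G \right)} = -4 + G$ ($T{\left(t,G \right)} = G - 4 = -4 + G$)
$- 20 T{\left(H{\left(-3 \right)},4 \right)} - 1 = - 20 \left(-4 + 4\right) - 1 = \left(-20\right) 0 - 1 = 0 - 1 = -1$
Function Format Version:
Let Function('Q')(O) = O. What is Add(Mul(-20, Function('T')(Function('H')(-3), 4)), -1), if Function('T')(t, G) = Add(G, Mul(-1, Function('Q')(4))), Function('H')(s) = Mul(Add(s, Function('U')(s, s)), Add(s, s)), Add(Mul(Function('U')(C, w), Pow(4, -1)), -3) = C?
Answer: -1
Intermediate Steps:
Function('U')(C, w) = Add(12, Mul(4, C))
Function('H')(s) = Mul(2, s, Add(12, Mul(5, s))) (Function('H')(s) = Mul(Add(s, Add(12, Mul(4, s))), Add(s, s)) = Mul(Add(12, Mul(5, s)), Mul(2, s)) = Mul(2, s, Add(12, Mul(5, s))))
Function('T')(t, G) = Add(-4, G) (Function('T')(t, G) = Add(G, Mul(-1, 4)) = Add(G, -4) = Add(-4, G))
Add(Mul(-20, Function('T')(Function('H')(-3), 4)), -1) = Add(Mul(-20, Add(-4, 4)), -1) = Add(Mul(-20, 0), -1) = Add(0, -1) = -1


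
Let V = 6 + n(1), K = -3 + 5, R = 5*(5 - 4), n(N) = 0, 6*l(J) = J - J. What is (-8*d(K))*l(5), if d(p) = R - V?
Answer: 0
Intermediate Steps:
l(J) = 0 (l(J) = (J - J)/6 = (⅙)*0 = 0)
R = 5 (R = 5*1 = 5)
K = 2
V = 6 (V = 6 + 0 = 6)
d(p) = -1 (d(p) = 5 - 1*6 = 5 - 6 = -1)
(-8*d(K))*l(5) = -8*(-1)*0 = 8*0 = 0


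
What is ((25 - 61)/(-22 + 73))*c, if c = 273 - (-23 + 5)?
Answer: -3492/17 ≈ -205.41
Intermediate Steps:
c = 291 (c = 273 - 1*(-18) = 273 + 18 = 291)
((25 - 61)/(-22 + 73))*c = ((25 - 61)/(-22 + 73))*291 = -36/51*291 = -36*1/51*291 = -12/17*291 = -3492/17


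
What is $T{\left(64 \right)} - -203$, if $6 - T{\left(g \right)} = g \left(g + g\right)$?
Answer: $-7983$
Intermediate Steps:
$T{\left(g \right)} = 6 - 2 g^{2}$ ($T{\left(g \right)} = 6 - g \left(g + g\right) = 6 - g 2 g = 6 - 2 g^{2}$)
$T{\left(64 \right)} - -203 = \left(6 - 2 \cdot 64^{2}\right) - -203 = \left(6 - 8192\right) + 203 = -8186 + 203 = -7983$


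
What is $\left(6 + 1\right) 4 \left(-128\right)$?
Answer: $-3584$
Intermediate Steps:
$\left(6 + 1\right) 4 \left(-128\right) = 7 \cdot 4 \left(-128\right) = 28 \left(-128\right) = -3584$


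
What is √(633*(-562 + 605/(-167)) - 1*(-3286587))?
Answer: √81674269494/167 ≈ 1711.3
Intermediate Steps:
√(633*(-562 + 605/(-167)) - 1*(-3286587)) = √(633*(-562 + 605*(-1/167)) + 3286587) = √(633*(-562 - 605/167) + 3286587) = √(633*(-94459/167) + 3286587) = √(-59792547/167 + 3286587) = √(489067482/167) = √81674269494/167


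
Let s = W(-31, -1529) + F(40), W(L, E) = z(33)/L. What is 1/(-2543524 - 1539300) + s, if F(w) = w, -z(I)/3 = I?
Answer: 176351655/4082824 ≈ 43.194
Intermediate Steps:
z(I) = -3*I
W(L, E) = -99/L (W(L, E) = (-3*33)/L = -99/L)
s = 1339/31 (s = -99/(-31) + 40 = -99*(-1/31) + 40 = 99/31 + 40 = 1339/31 ≈ 43.194)
1/(-2543524 - 1539300) + s = 1/(-2543524 - 1539300) + 1339/31 = 1/(-4082824) + 1339/31 = -1/4082824 + 1339/31 = 176351655/4082824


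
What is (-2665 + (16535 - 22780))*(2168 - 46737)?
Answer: 397109790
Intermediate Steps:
(-2665 + (16535 - 22780))*(2168 - 46737) = (-2665 - 6245)*(-44569) = -8910*(-44569) = 397109790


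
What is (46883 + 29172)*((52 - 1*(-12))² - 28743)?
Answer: -1874527585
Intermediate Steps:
(46883 + 29172)*((52 - 1*(-12))² - 28743) = 76055*((52 + 12)² - 28743) = 76055*(64² - 28743) = 76055*(4096 - 28743) = 76055*(-24647) = -1874527585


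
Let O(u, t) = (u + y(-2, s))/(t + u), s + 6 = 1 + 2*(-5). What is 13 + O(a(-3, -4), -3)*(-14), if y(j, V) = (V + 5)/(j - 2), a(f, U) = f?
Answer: 71/6 ≈ 11.833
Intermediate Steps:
s = -15 (s = -6 + (1 + 2*(-5)) = -6 + (1 - 10) = -6 - 9 = -15)
y(j, V) = (5 + V)/(-2 + j)
O(u, t) = (5/2 + u)/(t + u) (O(u, t) = (u + (5 - 15)/(-2 - 2))/(t + u) = (u - 10/(-4))/(t + u) = (u - 1/4*(-10))/(t + u) = (u + 5/2)/(t + u) = (5/2 + u)/(t + u))
13 + O(a(-3, -4), -3)*(-14) = 13 + ((5/2 - 3)/(-3 - 3))*(-14) = 13 + (-1/2/(-6))*(-14) = 13 - 1/6*(-1/2)*(-14) = 13 + (1/12)*(-14) = 13 - 7/6 = 71/6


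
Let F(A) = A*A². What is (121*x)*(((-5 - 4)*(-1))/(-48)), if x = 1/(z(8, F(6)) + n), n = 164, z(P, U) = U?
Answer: -363/6080 ≈ -0.059704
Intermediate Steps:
F(A) = A³
x = 1/380 (x = 1/(6³ + 164) = 1/(216 + 164) = 1/380 ≈ 0.0026316)
(121*x)*(((-5 - 4)*(-1))/(-48)) = (121*(1/380))*(((-5 - 4)*(-1))/(-48)) = 121*(-9*(-1)*(-1/48))/380 = 121*(9*(-1/48))/380 = (121/380)*(-3/16) = -363/6080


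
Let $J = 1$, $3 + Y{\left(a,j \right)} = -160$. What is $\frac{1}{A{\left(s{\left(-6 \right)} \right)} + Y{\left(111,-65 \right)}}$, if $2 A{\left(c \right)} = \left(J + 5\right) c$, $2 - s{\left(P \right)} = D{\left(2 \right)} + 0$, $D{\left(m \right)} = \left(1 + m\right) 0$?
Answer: $- \frac{1}{157} \approx -0.0063694$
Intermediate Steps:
$Y{\left(a,j \right)} = -163$ ($Y{\left(a,j \right)} = -3 - 160 = -163$)
$D{\left(m \right)} = 0$
$s{\left(P \right)} = 2$ ($s{\left(P \right)} = 2 - \left(0 + 0\right) = 2 - 0 = 2 + 0 = 2$)
$A{\left(c \right)} = 3 c$ ($A{\left(c \right)} = \frac{\left(1 + 5\right) c}{2} = \frac{6 c}{2} = 3 c$)
$\frac{1}{A{\left(s{\left(-6 \right)} \right)} + Y{\left(111,-65 \right)}} = \frac{1}{3 \cdot 2 - 163} = \frac{1}{6 - 163} = \frac{1}{-157} = - \frac{1}{157}$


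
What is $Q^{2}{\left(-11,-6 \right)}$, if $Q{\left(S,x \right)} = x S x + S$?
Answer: $165649$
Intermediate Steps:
$Q{\left(S,x \right)} = S + S x^{2}$ ($Q{\left(S,x \right)} = S x x + S = S x^{2} + S = S + S x^{2}$)
$Q^{2}{\left(-11,-6 \right)} = \left(- 11 \left(1 + \left(-6\right)^{2}\right)\right)^{2} = \left(- 11 \left(1 + 36\right)\right)^{2} = \left(\left(-11\right) 37\right)^{2} = \left(-407\right)^{2} = 165649$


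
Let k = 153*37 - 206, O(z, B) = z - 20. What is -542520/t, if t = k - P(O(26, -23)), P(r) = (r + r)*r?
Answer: -542520/5383 ≈ -100.78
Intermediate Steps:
O(z, B) = -20 + z
P(r) = 2*r**2 (P(r) = (2*r)*r = 2*r**2)
k = 5455 (k = 5661 - 206 = 5455)
t = 5383 (t = 5455 - 2*(-20 + 26)**2 = 5455 - 2*6**2 = 5455 - 2*36 = 5455 - 1*72 = 5455 - 72 = 5383)
-542520/t = -542520/5383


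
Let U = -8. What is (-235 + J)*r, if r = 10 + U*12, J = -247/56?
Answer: 576501/28 ≈ 20589.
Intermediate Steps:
J = -247/56 (J = -247*1/56 = -247/56 ≈ -4.4107)
r = -86 (r = 10 - 8*12 = 10 - 96 = -86)
(-235 + J)*r = (-235 - 247/56)*(-86) = -13407/56*(-86) = 576501/28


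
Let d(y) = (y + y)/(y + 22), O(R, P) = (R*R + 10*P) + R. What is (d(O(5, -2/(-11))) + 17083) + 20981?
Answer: 5633647/148 ≈ 38065.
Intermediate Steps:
O(R, P) = R + R**2 + 10*P (O(R, P) = (R**2 + 10*P) + R = R + R**2 + 10*P)
d(y) = 2*y/(22 + y) (d(y) = (2*y)/(22 + y) = 2*y/(22 + y))
(d(O(5, -2/(-11))) + 17083) + 20981 = (2*(5 + 5**2 + 10*(-2/(-11)))/(22 + (5 + 5**2 + 10*(-2/(-11)))) + 17083) + 20981 = (2*(5 + 25 + 10*(-2*(-1/11)))/(22 + (5 + 25 + 10*(-2*(-1/11)))) + 17083) + 20981 = (2*(5 + 25 + 10*(2/11))/(22 + (5 + 25 + 10*(2/11))) + 17083) + 20981 = (2*(5 + 25 + 20/11)/(22 + (5 + 25 + 20/11)) + 17083) + 20981 = (2*(350/11)/(22 + 350/11) + 17083) + 20981 = (2*(350/11)/(592/11) + 17083) + 20981 = (2*(350/11)*(11/592) + 17083) + 20981 = (175/148 + 17083) + 20981 = 2528459/148 + 20981 = 5633647/148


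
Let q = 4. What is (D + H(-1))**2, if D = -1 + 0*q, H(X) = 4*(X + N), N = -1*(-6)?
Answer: 361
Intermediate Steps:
N = 6
H(X) = 24 + 4*X (H(X) = 4*(X + 6) = 4*(6 + X) = 24 + 4*X)
D = -1 (D = -1 + 0*4 = -1 + 0 = -1)
(D + H(-1))**2 = (-1 + (24 + 4*(-1)))**2 = (-1 + (24 - 4))**2 = (-1 + 20)**2 = 19**2 = 361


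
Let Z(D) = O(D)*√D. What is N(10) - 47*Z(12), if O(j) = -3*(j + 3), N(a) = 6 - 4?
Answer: 2 + 4230*√3 ≈ 7328.6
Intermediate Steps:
N(a) = 2
O(j) = -9 - 3*j (O(j) = -3*(3 + j) = -9 - 3*j)
Z(D) = √D*(-9 - 3*D) (Z(D) = (-9 - 3*D)*√D = √D*(-9 - 3*D))
N(10) - 47*Z(12) = 2 - 141*√12*(-3 - 1*12) = 2 - 141*2*√3*(-3 - 12) = 2 - 141*2*√3*(-15) = 2 - (-4230)*√3 = 2 + 4230*√3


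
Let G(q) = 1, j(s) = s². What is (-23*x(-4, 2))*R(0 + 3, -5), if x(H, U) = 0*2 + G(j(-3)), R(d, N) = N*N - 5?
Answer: -460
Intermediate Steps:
R(d, N) = -5 + N² (R(d, N) = N² - 5 = -5 + N²)
x(H, U) = 1 (x(H, U) = 0*2 + 1 = 0 + 1 = 1)
(-23*x(-4, 2))*R(0 + 3, -5) = (-23*1)*(-5 + (-5)²) = -23*(-5 + 25) = -23*20 = -460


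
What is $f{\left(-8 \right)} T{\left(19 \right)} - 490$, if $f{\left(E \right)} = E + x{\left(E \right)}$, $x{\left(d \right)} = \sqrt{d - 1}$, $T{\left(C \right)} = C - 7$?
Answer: $-586 + 36 i \approx -586.0 + 36.0 i$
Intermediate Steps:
$T{\left(C \right)} = -7 + C$
$x{\left(d \right)} = \sqrt{-1 + d}$
$f{\left(E \right)} = E + \sqrt{-1 + E}$
$f{\left(-8 \right)} T{\left(19 \right)} - 490 = \left(-8 + \sqrt{-1 - 8}\right) \left(-7 + 19\right) - 490 = \left(-8 + \sqrt{-9}\right) 12 - 490 = \left(-8 + 3 i\right) 12 - 490 = \left(-96 + 36 i\right) - 490 = -586 + 36 i$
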